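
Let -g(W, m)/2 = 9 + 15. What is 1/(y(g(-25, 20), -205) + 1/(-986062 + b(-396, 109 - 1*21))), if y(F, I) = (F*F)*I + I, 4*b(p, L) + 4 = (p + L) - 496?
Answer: -986264/466034396601 ≈ -2.1163e-6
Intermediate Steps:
g(W, m) = -48 (g(W, m) = -2*(9 + 15) = -2*24 = -48)
b(p, L) = -125 + L/4 + p/4 (b(p, L) = -1 + ((p + L) - 496)/4 = -1 + ((L + p) - 496)/4 = -1 + (-496 + L + p)/4 = -1 + (-124 + L/4 + p/4) = -125 + L/4 + p/4)
y(F, I) = I + I*F² (y(F, I) = F²*I + I = I*F² + I = I + I*F²)
1/(y(g(-25, 20), -205) + 1/(-986062 + b(-396, 109 - 1*21))) = 1/(-205*(1 + (-48)²) + 1/(-986062 + (-125 + (109 - 1*21)/4 + (¼)*(-396)))) = 1/(-205*(1 + 2304) + 1/(-986062 + (-125 + (109 - 21)/4 - 99))) = 1/(-205*2305 + 1/(-986062 + (-125 + (¼)*88 - 99))) = 1/(-472525 + 1/(-986062 + (-125 + 22 - 99))) = 1/(-472525 + 1/(-986062 - 202)) = 1/(-472525 + 1/(-986264)) = 1/(-472525 - 1/986264) = 1/(-466034396601/986264) = -986264/466034396601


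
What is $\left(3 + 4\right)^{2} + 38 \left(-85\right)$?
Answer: $-3181$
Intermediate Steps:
$\left(3 + 4\right)^{2} + 38 \left(-85\right) = 7^{2} - 3230 = 49 - 3230 = -3181$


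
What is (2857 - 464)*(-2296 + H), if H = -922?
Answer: -7700674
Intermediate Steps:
(2857 - 464)*(-2296 + H) = (2857 - 464)*(-2296 - 922) = 2393*(-3218) = -7700674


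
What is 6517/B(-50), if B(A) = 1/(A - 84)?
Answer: -873278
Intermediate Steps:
B(A) = 1/(-84 + A)
6517/B(-50) = 6517/(1/(-84 - 50)) = 6517/(1/(-134)) = 6517/(-1/134) = 6517*(-134) = -873278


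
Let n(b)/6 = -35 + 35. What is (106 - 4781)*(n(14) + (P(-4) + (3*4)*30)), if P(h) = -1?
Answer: -1678325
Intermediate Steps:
n(b) = 0 (n(b) = 6*(-35 + 35) = 6*0 = 0)
(106 - 4781)*(n(14) + (P(-4) + (3*4)*30)) = (106 - 4781)*(0 + (-1 + (3*4)*30)) = -4675*(0 + (-1 + 12*30)) = -4675*(0 + (-1 + 360)) = -4675*(0 + 359) = -4675*359 = -1678325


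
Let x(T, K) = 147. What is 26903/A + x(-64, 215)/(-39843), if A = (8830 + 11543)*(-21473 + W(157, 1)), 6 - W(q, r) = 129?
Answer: -7305362945/1947770688516 ≈ -0.0037506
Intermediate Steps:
W(q, r) = -123 (W(q, r) = 6 - 1*129 = 6 - 129 = -123)
A = -439975308 (A = (8830 + 11543)*(-21473 - 123) = 20373*(-21596) = -439975308)
26903/A + x(-64, 215)/(-39843) = 26903/(-439975308) + 147/(-39843) = 26903*(-1/439975308) + 147*(-1/39843) = -26903/439975308 - 49/13281 = -7305362945/1947770688516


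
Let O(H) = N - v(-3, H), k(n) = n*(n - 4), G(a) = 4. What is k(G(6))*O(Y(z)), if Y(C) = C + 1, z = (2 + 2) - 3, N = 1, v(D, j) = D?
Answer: 0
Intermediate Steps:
z = 1 (z = 4 - 3 = 1)
k(n) = n*(-4 + n)
Y(C) = 1 + C
O(H) = 4 (O(H) = 1 - 1*(-3) = 1 + 3 = 4)
k(G(6))*O(Y(z)) = (4*(-4 + 4))*4 = (4*0)*4 = 0*4 = 0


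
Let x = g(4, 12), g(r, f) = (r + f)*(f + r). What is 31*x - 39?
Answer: 7897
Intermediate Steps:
g(r, f) = (f + r)² (g(r, f) = (f + r)*(f + r) = (f + r)²)
x = 256 (x = (12 + 4)² = 16² = 256)
31*x - 39 = 31*256 - 39 = 7936 - 39 = 7897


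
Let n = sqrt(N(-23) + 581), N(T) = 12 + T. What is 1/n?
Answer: sqrt(570)/570 ≈ 0.041885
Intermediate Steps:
n = sqrt(570) (n = sqrt((12 - 23) + 581) = sqrt(-11 + 581) = sqrt(570) ≈ 23.875)
1/n = 1/(sqrt(570)) = sqrt(570)/570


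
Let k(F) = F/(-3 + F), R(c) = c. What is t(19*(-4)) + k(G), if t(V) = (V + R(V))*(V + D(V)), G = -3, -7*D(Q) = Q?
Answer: 138631/14 ≈ 9902.2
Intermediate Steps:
D(Q) = -Q/7
k(F) = F/(-3 + F)
t(V) = 12*V²/7 (t(V) = (V + V)*(V - V/7) = (2*V)*(6*V/7) = 12*V²/7)
t(19*(-4)) + k(G) = 12*(19*(-4))²/7 - 3/(-3 - 3) = (12/7)*(-76)² - 3/(-6) = (12/7)*5776 - 3*(-⅙) = 69312/7 + ½ = 138631/14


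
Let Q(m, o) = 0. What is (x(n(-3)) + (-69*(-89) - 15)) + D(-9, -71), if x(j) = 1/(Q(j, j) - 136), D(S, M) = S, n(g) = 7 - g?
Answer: 831911/136 ≈ 6117.0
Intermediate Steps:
x(j) = -1/136 (x(j) = 1/(0 - 136) = 1/(-136) = -1/136)
(x(n(-3)) + (-69*(-89) - 15)) + D(-9, -71) = (-1/136 + (-69*(-89) - 15)) - 9 = (-1/136 + (6141 - 15)) - 9 = (-1/136 + 6126) - 9 = 833135/136 - 9 = 831911/136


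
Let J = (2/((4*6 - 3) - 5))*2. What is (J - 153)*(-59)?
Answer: 36049/4 ≈ 9012.3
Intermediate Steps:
J = ¼ (J = (2/((24 - 3) - 5))*2 = (2/(21 - 5))*2 = (2/16)*2 = (2*(1/16))*2 = (⅛)*2 = ¼ ≈ 0.25000)
(J - 153)*(-59) = (¼ - 153)*(-59) = -611/4*(-59) = 36049/4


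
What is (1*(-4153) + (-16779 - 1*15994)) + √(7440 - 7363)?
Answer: -36926 + √77 ≈ -36917.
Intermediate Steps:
(1*(-4153) + (-16779 - 1*15994)) + √(7440 - 7363) = (-4153 + (-16779 - 15994)) + √77 = (-4153 - 32773) + √77 = -36926 + √77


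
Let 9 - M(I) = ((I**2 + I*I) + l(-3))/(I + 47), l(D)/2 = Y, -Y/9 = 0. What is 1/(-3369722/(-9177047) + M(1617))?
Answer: -7635303104/23923602506743 ≈ -0.00031915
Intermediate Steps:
Y = 0 (Y = -9*0 = 0)
l(D) = 0 (l(D) = 2*0 = 0)
M(I) = 9 - 2*I**2/(47 + I) (M(I) = 9 - ((I**2 + I*I) + 0)/(I + 47) = 9 - ((I**2 + I**2) + 0)/(47 + I) = 9 - (2*I**2 + 0)/(47 + I) = 9 - 2*I**2/(47 + I))
1/(-3369722/(-9177047) + M(1617)) = 1/(-3369722/(-9177047) + (423 - 2*1617**2 + 9*1617)/(47 + 1617)) = 1/(-3369722*(-1/9177047) + (423 - 2*2614689 + 14553)/1664) = 1/(3369722/9177047 + (423 - 5229378 + 14553)/1664) = 1/(3369722/9177047 + (1/1664)*(-5214402)) = 1/(3369722/9177047 - 2607201/832) = 1/(-23923602506743/7635303104) = -7635303104/23923602506743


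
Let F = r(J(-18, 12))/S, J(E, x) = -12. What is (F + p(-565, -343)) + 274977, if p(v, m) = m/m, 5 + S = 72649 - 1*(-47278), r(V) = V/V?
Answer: 32975911717/119922 ≈ 2.7498e+5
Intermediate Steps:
r(V) = 1
S = 119922 (S = -5 + (72649 - 1*(-47278)) = -5 + (72649 + 47278) = -5 + 119927 = 119922)
p(v, m) = 1
F = 1/119922 ≈ 8.3388e-6
(F + p(-565, -343)) + 274977 = (1/119922 + 1) + 274977 = 119923/119922 + 274977 = 32975911717/119922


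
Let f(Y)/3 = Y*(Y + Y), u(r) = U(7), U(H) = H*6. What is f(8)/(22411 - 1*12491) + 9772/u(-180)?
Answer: 108208/465 ≈ 232.71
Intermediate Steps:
U(H) = 6*H
u(r) = 42 (u(r) = 6*7 = 42)
f(Y) = 6*Y² (f(Y) = 3*(Y*(Y + Y)) = 3*(Y*(2*Y)) = 3*(2*Y²) = 6*Y²)
f(8)/(22411 - 1*12491) + 9772/u(-180) = (6*8²)/(22411 - 1*12491) + 9772/42 = (6*64)/(22411 - 12491) + 9772*(1/42) = 384/9920 + 698/3 = 384*(1/9920) + 698/3 = 6/155 + 698/3 = 108208/465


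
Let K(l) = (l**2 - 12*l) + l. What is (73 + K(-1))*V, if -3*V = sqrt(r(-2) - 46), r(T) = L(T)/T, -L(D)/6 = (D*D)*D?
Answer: -85*I*sqrt(70)/3 ≈ -237.05*I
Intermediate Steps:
L(D) = -6*D**3 (L(D) = -6*D*D*D = -6*D**2*D = -6*D**3)
r(T) = -6*T**2 (r(T) = (-6*T**3)/T = -6*T**2)
K(l) = l**2 - 11*l
V = -I*sqrt(70)/3 (V = -sqrt(-6*(-2)**2 - 46)/3 = -sqrt(-6*4 - 46)/3 = -sqrt(-24 - 46)/3 = -I*sqrt(70)/3 ≈ -2.7889*I)
(73 + K(-1))*V = (73 - (-11 - 1))*(-I*sqrt(70)/3) = (73 - 1*(-12))*(-I*sqrt(70)/3) = (73 + 12)*(-I*sqrt(70)/3) = 85*(-I*sqrt(70)/3) = -85*I*sqrt(70)/3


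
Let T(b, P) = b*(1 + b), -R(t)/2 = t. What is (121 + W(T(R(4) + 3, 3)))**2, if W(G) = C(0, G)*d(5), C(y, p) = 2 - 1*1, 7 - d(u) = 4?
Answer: 15376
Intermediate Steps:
d(u) = 3 (d(u) = 7 - 1*4 = 7 - 4 = 3)
R(t) = -2*t
C(y, p) = 1 (C(y, p) = 2 - 1 = 1)
W(G) = 3 (W(G) = 1*3 = 3)
(121 + W(T(R(4) + 3, 3)))**2 = (121 + 3)**2 = 124**2 = 15376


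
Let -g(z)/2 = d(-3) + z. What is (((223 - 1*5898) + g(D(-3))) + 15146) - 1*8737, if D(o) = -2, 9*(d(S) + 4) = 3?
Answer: 2236/3 ≈ 745.33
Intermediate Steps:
d(S) = -11/3 (d(S) = -4 + (1/9)*3 = -4 + 1/3 = -11/3)
g(z) = 22/3 - 2*z (g(z) = -2*(-11/3 + z) = 22/3 - 2*z)
(((223 - 1*5898) + g(D(-3))) + 15146) - 1*8737 = (((223 - 1*5898) + (22/3 - 2*(-2))) + 15146) - 1*8737 = (((223 - 5898) + (22/3 + 4)) + 15146) - 8737 = ((-5675 + 34/3) + 15146) - 8737 = (-16991/3 + 15146) - 8737 = 28447/3 - 8737 = 2236/3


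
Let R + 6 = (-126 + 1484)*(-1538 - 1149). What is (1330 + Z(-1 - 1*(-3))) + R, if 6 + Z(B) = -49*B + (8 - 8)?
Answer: -3647726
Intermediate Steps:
R = -3648952 (R = -6 + (-126 + 1484)*(-1538 - 1149) = -6 + 1358*(-2687) = -6 - 3648946 = -3648952)
Z(B) = -6 - 49*B (Z(B) = -6 + (-49*B + (8 - 8)) = -6 + (-49*B + 0) = -6 - 49*B)
(1330 + Z(-1 - 1*(-3))) + R = (1330 + (-6 - 49*(-1 - 1*(-3)))) - 3648952 = (1330 + (-6 - 49*(-1 + 3))) - 3648952 = (1330 + (-6 - 49*2)) - 3648952 = (1330 + (-6 - 98)) - 3648952 = (1330 - 104) - 3648952 = 1226 - 3648952 = -3647726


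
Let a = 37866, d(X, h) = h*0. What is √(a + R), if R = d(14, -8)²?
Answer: √37866 ≈ 194.59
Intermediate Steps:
d(X, h) = 0
R = 0 (R = 0² = 0)
√(a + R) = √(37866 + 0) = √37866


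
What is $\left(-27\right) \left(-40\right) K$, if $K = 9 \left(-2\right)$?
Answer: $-19440$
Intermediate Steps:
$K = -18$
$\left(-27\right) \left(-40\right) K = \left(-27\right) \left(-40\right) \left(-18\right) = 1080 \left(-18\right) = -19440$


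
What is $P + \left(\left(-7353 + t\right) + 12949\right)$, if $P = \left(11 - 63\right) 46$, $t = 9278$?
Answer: $12482$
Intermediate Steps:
$P = -2392$ ($P = \left(-52\right) 46 = -2392$)
$P + \left(\left(-7353 + t\right) + 12949\right) = -2392 + \left(\left(-7353 + 9278\right) + 12949\right) = -2392 + \left(1925 + 12949\right) = -2392 + 14874 = 12482$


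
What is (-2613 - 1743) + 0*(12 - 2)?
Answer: -4356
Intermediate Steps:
(-2613 - 1743) + 0*(12 - 2) = -4356 + 0*10 = -4356 + 0 = -4356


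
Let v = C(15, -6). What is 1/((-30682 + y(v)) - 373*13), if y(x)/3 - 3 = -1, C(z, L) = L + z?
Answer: -1/35525 ≈ -2.8149e-5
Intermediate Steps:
v = 9 (v = -6 + 15 = 9)
y(x) = 6 (y(x) = 9 + 3*(-1) = 9 - 3 = 6)
1/((-30682 + y(v)) - 373*13) = 1/((-30682 + 6) - 373*13) = 1/(-30676 - 4849) = 1/(-35525) = -1/35525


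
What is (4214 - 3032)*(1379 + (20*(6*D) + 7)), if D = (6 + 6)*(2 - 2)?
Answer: 1638252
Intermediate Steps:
D = 0 (D = 12*0 = 0)
(4214 - 3032)*(1379 + (20*(6*D) + 7)) = (4214 - 3032)*(1379 + (20*(6*0) + 7)) = 1182*(1379 + (20*0 + 7)) = 1182*(1379 + (0 + 7)) = 1182*(1379 + 7) = 1182*1386 = 1638252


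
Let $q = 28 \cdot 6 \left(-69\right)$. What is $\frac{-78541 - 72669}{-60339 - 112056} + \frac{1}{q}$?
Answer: $\frac{38947865}{44408952} \approx 0.87703$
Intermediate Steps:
$q = -11592$ ($q = 168 \left(-69\right) = -11592$)
$\frac{-78541 - 72669}{-60339 - 112056} + \frac{1}{q} = \frac{-78541 - 72669}{-60339 - 112056} + \frac{1}{-11592} = - \frac{151210}{-172395} - \frac{1}{11592} = \left(-151210\right) \left(- \frac{1}{172395}\right) - \frac{1}{11592} = \frac{30242}{34479} - \frac{1}{11592} = \frac{38947865}{44408952}$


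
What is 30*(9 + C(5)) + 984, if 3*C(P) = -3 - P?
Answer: 1174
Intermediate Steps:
C(P) = -1 - P/3 (C(P) = (-3 - P)/3 = -1 - P/3)
30*(9 + C(5)) + 984 = 30*(9 + (-1 - ⅓*5)) + 984 = 30*(9 + (-1 - 5/3)) + 984 = 30*(9 - 8/3) + 984 = 30*(19/3) + 984 = 190 + 984 = 1174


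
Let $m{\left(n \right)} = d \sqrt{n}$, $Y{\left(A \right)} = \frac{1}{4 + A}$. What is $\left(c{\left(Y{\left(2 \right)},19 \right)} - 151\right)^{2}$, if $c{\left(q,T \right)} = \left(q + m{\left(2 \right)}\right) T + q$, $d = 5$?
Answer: $\frac{358699}{9} - \frac{84170 \sqrt{2}}{3} \approx 177.33$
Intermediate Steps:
$m{\left(n \right)} = 5 \sqrt{n}$
$c{\left(q,T \right)} = q + T \left(q + 5 \sqrt{2}\right)$ ($c{\left(q,T \right)} = \left(q + 5 \sqrt{2}\right) T + q = T \left(q + 5 \sqrt{2}\right) + q = q + T \left(q + 5 \sqrt{2}\right)$)
$\left(c{\left(Y{\left(2 \right)},19 \right)} - 151\right)^{2} = \left(\left(\frac{1}{4 + 2} + \frac{19}{4 + 2} + 5 \cdot 19 \sqrt{2}\right) - 151\right)^{2} = \left(\left(\frac{1}{6} + \frac{19}{6} + 95 \sqrt{2}\right) - 151\right)^{2} = \left(\left(\frac{10}{3} + 95 \sqrt{2}\right) - 151\right)^{2} = \left(- \frac{443}{3} + 95 \sqrt{2}\right)^{2}$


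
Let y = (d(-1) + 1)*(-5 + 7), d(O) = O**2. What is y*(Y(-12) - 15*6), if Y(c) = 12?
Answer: -312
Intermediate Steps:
y = 4 (y = ((-1)**2 + 1)*(-5 + 7) = (1 + 1)*2 = 2*2 = 4)
y*(Y(-12) - 15*6) = 4*(12 - 15*6) = 4*(12 - 90) = 4*(-78) = -312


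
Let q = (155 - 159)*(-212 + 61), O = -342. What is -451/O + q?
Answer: 207019/342 ≈ 605.32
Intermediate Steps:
q = 604 (q = -4*(-151) = 604)
-451/O + q = -451/(-342) + 604 = -451*(-1/342) + 604 = 451/342 + 604 = 207019/342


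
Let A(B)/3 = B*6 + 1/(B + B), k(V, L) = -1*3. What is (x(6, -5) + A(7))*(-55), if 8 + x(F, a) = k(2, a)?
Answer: -88715/14 ≈ -6336.8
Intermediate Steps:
k(V, L) = -3
x(F, a) = -11 (x(F, a) = -8 - 3 = -11)
A(B) = 18*B + 3/(2*B) (A(B) = 3*(B*6 + 1/(B + B)) = 3*(6*B + 1/(2*B)) = 3*(1/(2*B) + 6*B) = 18*B + 3/(2*B))
(x(6, -5) + A(7))*(-55) = (-11 + (18*7 + (3/2)/7))*(-55) = (-11 + (126 + (3/2)*(⅐)))*(-55) = (-11 + (126 + 3/14))*(-55) = (-11 + 1767/14)*(-55) = (1613/14)*(-55) = -88715/14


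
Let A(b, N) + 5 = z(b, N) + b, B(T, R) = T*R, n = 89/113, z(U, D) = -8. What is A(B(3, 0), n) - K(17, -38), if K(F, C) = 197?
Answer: -210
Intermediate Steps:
n = 89/113 (n = 89*(1/113) = 89/113 ≈ 0.78761)
B(T, R) = R*T
A(b, N) = -13 + b (A(b, N) = -5 + (-8 + b) = -13 + b)
A(B(3, 0), n) - K(17, -38) = (-13 + 0*3) - 1*197 = (-13 + 0) - 197 = -13 - 197 = -210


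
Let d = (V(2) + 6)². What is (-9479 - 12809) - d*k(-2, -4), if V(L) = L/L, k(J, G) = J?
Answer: -22190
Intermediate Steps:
V(L) = 1
d = 49 (d = (1 + 6)² = 7² = 49)
(-9479 - 12809) - d*k(-2, -4) = (-9479 - 12809) - 49*(-2) = -22288 - 1*(-98) = -22288 + 98 = -22190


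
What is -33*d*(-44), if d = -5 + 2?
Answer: -4356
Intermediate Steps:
d = -3
-33*d*(-44) = -33*(-3)*(-44) = 99*(-44) = -4356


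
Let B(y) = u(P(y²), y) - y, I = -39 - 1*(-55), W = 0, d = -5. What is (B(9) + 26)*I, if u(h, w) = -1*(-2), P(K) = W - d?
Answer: 304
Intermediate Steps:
I = 16 (I = -39 + 55 = 16)
P(K) = 5 (P(K) = 0 - 1*(-5) = 0 + 5 = 5)
u(h, w) = 2
B(y) = 2 - y
(B(9) + 26)*I = ((2 - 1*9) + 26)*16 = ((2 - 9) + 26)*16 = (-7 + 26)*16 = 19*16 = 304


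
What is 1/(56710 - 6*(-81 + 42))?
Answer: 1/56944 ≈ 1.7561e-5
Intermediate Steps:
1/(56710 - 6*(-81 + 42)) = 1/(56710 - 6*(-39)) = 1/(56710 + 234) = 1/56944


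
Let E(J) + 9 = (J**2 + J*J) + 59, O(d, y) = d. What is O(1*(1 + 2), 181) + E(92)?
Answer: 16981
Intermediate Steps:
E(J) = 50 + 2*J**2 (E(J) = -9 + ((J**2 + J*J) + 59) = -9 + ((J**2 + J**2) + 59) = -9 + (2*J**2 + 59) = -9 + (59 + 2*J**2) = 50 + 2*J**2)
O(1*(1 + 2), 181) + E(92) = 1*(1 + 2) + (50 + 2*92**2) = 1*3 + (50 + 2*8464) = 3 + (50 + 16928) = 3 + 16978 = 16981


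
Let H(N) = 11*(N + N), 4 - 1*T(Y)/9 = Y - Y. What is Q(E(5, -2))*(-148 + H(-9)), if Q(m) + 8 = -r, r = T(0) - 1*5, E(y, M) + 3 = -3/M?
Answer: 13494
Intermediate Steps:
E(y, M) = -3 - 3/M
T(Y) = 36 (T(Y) = 36 - 9*(Y - Y) = 36 - 9*0 = 36 + 0 = 36)
r = 31 (r = 36 - 1*5 = 36 - 5 = 31)
H(N) = 22*N (H(N) = 11*(2*N) = 22*N)
Q(m) = -39 (Q(m) = -8 - 1*31 = -8 - 31 = -39)
Q(E(5, -2))*(-148 + H(-9)) = -39*(-148 + 22*(-9)) = -39*(-148 - 198) = -39*(-346) = 13494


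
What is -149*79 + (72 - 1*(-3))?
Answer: -11696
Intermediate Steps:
-149*79 + (72 - 1*(-3)) = -11771 + (72 + 3) = -11771 + 75 = -11696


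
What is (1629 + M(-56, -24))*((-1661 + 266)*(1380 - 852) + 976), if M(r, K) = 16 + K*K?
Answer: -1633732064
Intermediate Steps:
M(r, K) = 16 + K²
(1629 + M(-56, -24))*((-1661 + 266)*(1380 - 852) + 976) = (1629 + (16 + (-24)²))*((-1661 + 266)*(1380 - 852) + 976) = (1629 + (16 + 576))*(-1395*528 + 976) = (1629 + 592)*(-736560 + 976) = 2221*(-735584) = -1633732064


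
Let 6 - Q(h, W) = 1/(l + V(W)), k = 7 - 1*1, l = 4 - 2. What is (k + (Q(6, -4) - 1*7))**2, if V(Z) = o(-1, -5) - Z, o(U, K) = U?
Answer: 576/25 ≈ 23.040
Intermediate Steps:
l = 2
k = 6 (k = 7 - 1 = 6)
V(Z) = -1 - Z
Q(h, W) = 6 - 1/(1 - W) (Q(h, W) = 6 - 1/(2 + (-1 - W)) = 6 - 1/(1 - W))
(k + (Q(6, -4) - 1*7))**2 = (6 + ((-5 + 6*(-4))/(-1 - 4) - 1*7))**2 = (6 + ((-5 - 24)/(-5) - 7))**2 = (6 + (-1/5*(-29) - 7))**2 = (6 + (29/5 - 7))**2 = (6 - 6/5)**2 = (24/5)**2 = 576/25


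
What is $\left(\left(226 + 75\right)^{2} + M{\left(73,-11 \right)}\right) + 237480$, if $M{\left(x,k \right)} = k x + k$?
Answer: $327267$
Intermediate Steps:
$M{\left(x,k \right)} = k + k x$
$\left(\left(226 + 75\right)^{2} + M{\left(73,-11 \right)}\right) + 237480 = \left(\left(226 + 75\right)^{2} - 11 \left(1 + 73\right)\right) + 237480 = \left(301^{2} - 814\right) + 237480 = \left(90601 - 814\right) + 237480 = 89787 + 237480 = 327267$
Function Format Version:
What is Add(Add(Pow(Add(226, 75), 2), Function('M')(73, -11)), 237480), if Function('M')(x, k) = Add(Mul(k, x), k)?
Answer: 327267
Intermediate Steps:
Function('M')(x, k) = Add(k, Mul(k, x))
Add(Add(Pow(Add(226, 75), 2), Function('M')(73, -11)), 237480) = Add(Add(Pow(Add(226, 75), 2), Mul(-11, Add(1, 73))), 237480) = Add(Add(Pow(301, 2), Mul(-11, 74)), 237480) = Add(Add(90601, -814), 237480) = Add(89787, 237480) = 327267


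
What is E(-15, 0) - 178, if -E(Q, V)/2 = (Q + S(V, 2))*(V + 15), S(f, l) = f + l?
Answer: 212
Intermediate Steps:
E(Q, V) = -2*(15 + V)*(2 + Q + V) (E(Q, V) = -2*(Q + (V + 2))*(V + 15) = -2*(Q + (2 + V))*(15 + V) = -2*(2 + Q + V)*(15 + V) = -2*(15 + V)*(2 + Q + V))
E(-15, 0) - 178 = (-60 - 34*0 - 30*(-15) - 2*0**2 - 2*(-15)*0) - 178 = (-60 + 0 + 450 - 2*0 + 0) - 178 = (-60 + 0 + 450 + 0 + 0) - 178 = 390 - 178 = 212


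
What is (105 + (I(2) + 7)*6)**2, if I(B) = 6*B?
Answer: 47961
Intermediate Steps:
(105 + (I(2) + 7)*6)**2 = (105 + (6*2 + 7)*6)**2 = (105 + (12 + 7)*6)**2 = (105 + 19*6)**2 = (105 + 114)**2 = 219**2 = 47961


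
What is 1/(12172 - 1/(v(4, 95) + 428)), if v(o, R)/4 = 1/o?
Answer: 429/5221787 ≈ 8.2156e-5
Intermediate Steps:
v(o, R) = 4/o
1/(12172 - 1/(v(4, 95) + 428)) = 1/(12172 - 1/(4/4 + 428)) = 1/(12172 - 1/(4*(¼) + 428)) = 1/(12172 - 1/(1 + 428)) = 1/(12172 - 1/429) = 1/(5221787/429) = 429/5221787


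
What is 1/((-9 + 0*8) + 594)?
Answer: 1/585 ≈ 0.0017094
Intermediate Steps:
1/((-9 + 0*8) + 594) = 1/((-9 + 0) + 594) = 1/(-9 + 594) = 1/585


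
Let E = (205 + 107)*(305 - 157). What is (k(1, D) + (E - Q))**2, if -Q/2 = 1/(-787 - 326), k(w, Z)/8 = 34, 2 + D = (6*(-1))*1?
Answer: 2672540726210884/1238769 ≈ 2.1574e+9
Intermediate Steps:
D = -8 (D = -2 + (6*(-1))*1 = -2 - 6*1 = -2 - 6 = -8)
k(w, Z) = 272 (k(w, Z) = 8*34 = 272)
E = 46176 (E = 312*148 = 46176)
Q = 2/1113 (Q = -2/(-787 - 326) = -2/(-1113) = -2*(-1/1113) = 2/1113 ≈ 0.0017969)
(k(1, D) + (E - Q))**2 = (272 + (46176 - 1*2/1113))**2 = (272 + (46176 - 2/1113))**2 = (272 + 51393886/1113)**2 = (51696622/1113)**2 = 2672540726210884/1238769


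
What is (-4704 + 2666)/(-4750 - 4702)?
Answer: 1019/4726 ≈ 0.21562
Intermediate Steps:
(-4704 + 2666)/(-4750 - 4702) = -2038/(-9452) = -2038*(-1/9452) = 1019/4726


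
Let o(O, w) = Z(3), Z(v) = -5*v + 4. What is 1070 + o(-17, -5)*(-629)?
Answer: 7989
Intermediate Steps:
Z(v) = 4 - 5*v
o(O, w) = -11 (o(O, w) = 4 - 5*3 = 4 - 15 = -11)
1070 + o(-17, -5)*(-629) = 1070 - 11*(-629) = 1070 + 6919 = 7989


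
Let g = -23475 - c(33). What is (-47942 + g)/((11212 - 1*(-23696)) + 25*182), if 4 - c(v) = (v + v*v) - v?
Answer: -35166/19729 ≈ -1.7825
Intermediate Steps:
c(v) = 4 - v² (c(v) = 4 - ((v + v*v) - v) = 4 - ((v + v²) - v) = 4 - v²)
g = -22390 (g = -23475 - (4 - 1*33²) = -23475 - (4 - 1*1089) = -23475 - (4 - 1089) = -23475 - 1*(-1085) = -23475 + 1085 = -22390)
(-47942 + g)/((11212 - 1*(-23696)) + 25*182) = (-47942 - 22390)/((11212 - 1*(-23696)) + 25*182) = -70332/((11212 + 23696) + 4550) = -70332/(34908 + 4550) = -70332/39458 = -70332*1/39458 = -35166/19729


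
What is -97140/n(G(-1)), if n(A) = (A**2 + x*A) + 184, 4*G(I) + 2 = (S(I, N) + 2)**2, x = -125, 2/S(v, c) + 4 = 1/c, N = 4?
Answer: -19670850000/36304039 ≈ -541.84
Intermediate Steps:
S(v, c) = 2/(-4 + 1/c)
G(I) = 17/450 (G(I) = -1/2 + (-2*4/(-1 + 4*4) + 2)**2/4 = -1/2 + (-2*4/(-1 + 16) + 2)**2/4 = -1/2 + (-2*4/15 + 2)**2/4 = -1/2 + (-2*4*1/15 + 2)**2/4 = -1/2 + (-8/15 + 2)**2/4 = -1/2 + (22/15)**2/4 = -1/2 + (1/4)*(484/225) = -1/2 + 121/225 = 17/450)
n(A) = 184 + A**2 - 125*A (n(A) = (A**2 - 125*A) + 184 = 184 + A**2 - 125*A)
-97140/n(G(-1)) = -97140/(184 + (17/450)**2 - 125*17/450) = -97140/(184 + 289/202500 - 85/18) = -97140/36304039/202500 = -97140*202500/36304039 = -19670850000/36304039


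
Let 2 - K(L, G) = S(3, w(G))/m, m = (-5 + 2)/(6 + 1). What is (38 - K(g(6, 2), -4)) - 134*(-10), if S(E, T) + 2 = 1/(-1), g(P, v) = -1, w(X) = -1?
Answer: 1383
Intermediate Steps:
S(E, T) = -3 (S(E, T) = -2 + 1/(-1) = -2 - 1 = -3)
m = -3/7 ≈ -0.42857
K(L, G) = -5 (K(L, G) = 2 - (-3)/(-3/7) = 2 - (-3)*(-7)/3 = 2 - 1*7 = 2 - 7 = -5)
(38 - K(g(6, 2), -4)) - 134*(-10) = (38 - 1*(-5)) - 134*(-10) = (38 + 5) + 1340 = 43 + 1340 = 1383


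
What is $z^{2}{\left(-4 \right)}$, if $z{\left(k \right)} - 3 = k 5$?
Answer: $289$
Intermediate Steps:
$z{\left(k \right)} = 3 + 5 k$ ($z{\left(k \right)} = 3 + k 5 = 3 + 5 k$)
$z^{2}{\left(-4 \right)} = \left(3 + 5 \left(-4\right)\right)^{2} = \left(3 - 20\right)^{2} = \left(-17\right)^{2} = 289$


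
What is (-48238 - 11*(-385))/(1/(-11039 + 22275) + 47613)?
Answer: -494417708/534979669 ≈ -0.92418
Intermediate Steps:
(-48238 - 11*(-385))/(1/(-11039 + 22275) + 47613) = (-48238 + 4235)/(1/11236 + 47613) = -44003/(1/11236 + 47613) = -44003/534979669/11236 = -44003*11236/534979669 = -494417708/534979669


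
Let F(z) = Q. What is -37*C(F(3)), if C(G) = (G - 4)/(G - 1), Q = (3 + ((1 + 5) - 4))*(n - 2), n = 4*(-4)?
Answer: -3478/91 ≈ -38.220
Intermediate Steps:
n = -16
Q = -90 (Q = (3 + ((1 + 5) - 4))*(-16 - 2) = (3 + (6 - 4))*(-18) = (3 + 2)*(-18) = 5*(-18) = -90)
F(z) = -90
C(G) = (-4 + G)/(-1 + G)
-37*C(F(3)) = -37*(-4 - 90)/(-1 - 90) = -37*(-94)/(-91) = -(-37)*(-94)/91 = -37*94/91 = -3478/91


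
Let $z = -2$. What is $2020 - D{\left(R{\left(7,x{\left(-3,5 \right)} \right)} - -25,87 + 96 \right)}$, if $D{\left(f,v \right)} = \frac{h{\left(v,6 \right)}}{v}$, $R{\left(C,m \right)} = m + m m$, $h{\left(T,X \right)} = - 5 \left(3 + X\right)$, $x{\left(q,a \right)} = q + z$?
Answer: $\frac{123235}{61} \approx 2020.2$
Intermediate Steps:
$x{\left(q,a \right)} = -2 + q$ ($x{\left(q,a \right)} = q - 2 = -2 + q$)
$h{\left(T,X \right)} = -15 - 5 X$
$R{\left(C,m \right)} = m + m^{2}$
$D{\left(f,v \right)} = - \frac{45}{v}$ ($D{\left(f,v \right)} = \frac{-15 - 30}{v} = - \frac{45}{v}$)
$2020 - D{\left(R{\left(7,x{\left(-3,5 \right)} \right)} - -25,87 + 96 \right)} = 2020 - - \frac{45}{87 + 96} = 2020 - - \frac{45}{183} = 2020 - \left(-45\right) \frac{1}{183} = 2020 - - \frac{15}{61} = 2020 + \frac{15}{61} = \frac{123235}{61}$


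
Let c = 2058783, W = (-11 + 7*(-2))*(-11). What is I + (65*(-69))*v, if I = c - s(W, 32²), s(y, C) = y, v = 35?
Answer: 1901533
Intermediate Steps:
W = 275 (W = (-11 - 14)*(-11) = -25*(-11) = 275)
I = 2058508 (I = 2058783 - 1*275 = 2058783 - 275 = 2058508)
I + (65*(-69))*v = 2058508 + (65*(-69))*35 = 2058508 - 4485*35 = 2058508 - 156975 = 1901533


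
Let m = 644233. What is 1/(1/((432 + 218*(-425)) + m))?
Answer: 552015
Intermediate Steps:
1/(1/((432 + 218*(-425)) + m)) = 1/(1/((432 + 218*(-425)) + 644233)) = 1/(1/((432 - 92650) + 644233)) = 1/(1/(-92218 + 644233)) = 1/(1/552015) = 552015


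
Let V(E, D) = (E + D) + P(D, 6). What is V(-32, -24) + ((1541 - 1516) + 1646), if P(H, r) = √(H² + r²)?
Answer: 1615 + 6*√17 ≈ 1639.7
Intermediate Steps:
V(E, D) = D + E + √(36 + D²) (V(E, D) = (E + D) + √(D² + 6²) = (D + E) + √(D² + 36) = (D + E) + √(36 + D²) = D + E + √(36 + D²))
V(-32, -24) + ((1541 - 1516) + 1646) = (-24 - 32 + √(36 + (-24)²)) + ((1541 - 1516) + 1646) = (-24 - 32 + √(36 + 576)) + (25 + 1646) = (-24 - 32 + √612) + 1671 = (-24 - 32 + 6*√17) + 1671 = (-56 + 6*√17) + 1671 = 1615 + 6*√17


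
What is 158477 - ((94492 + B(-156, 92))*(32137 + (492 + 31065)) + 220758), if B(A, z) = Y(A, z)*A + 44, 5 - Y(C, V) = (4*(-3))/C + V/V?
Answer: -5982457537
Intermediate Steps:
Y(C, V) = 4 + 12/C (Y(C, V) = 5 - ((4*(-3))/C + V/V) = 5 - (-12/C + 1) = 5 - (1 - 12/C) = 5 + (-1 + 12/C) = 4 + 12/C)
B(A, z) = 44 + A*(4 + 12/A) (B(A, z) = (4 + 12/A)*A + 44 = A*(4 + 12/A) + 44 = 44 + A*(4 + 12/A))
158477 - ((94492 + B(-156, 92))*(32137 + (492 + 31065)) + 220758) = 158477 - ((94492 + (56 + 4*(-156)))*(32137 + (492 + 31065)) + 220758) = 158477 - ((94492 + (56 - 624))*(32137 + 31557) + 220758) = 158477 - ((94492 - 568)*63694 + 220758) = 158477 - (93924*63694 + 220758) = 158477 - (5982395256 + 220758) = 158477 - 1*5982616014 = 158477 - 5982616014 = -5982457537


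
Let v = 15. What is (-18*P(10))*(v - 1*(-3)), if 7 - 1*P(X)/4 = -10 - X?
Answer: -34992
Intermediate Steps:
P(X) = 68 + 4*X (P(X) = 28 - 4*(-10 - X) = 28 + (40 + 4*X) = 68 + 4*X)
(-18*P(10))*(v - 1*(-3)) = (-18*(68 + 4*10))*(15 - 1*(-3)) = (-18*(68 + 40))*(15 + 3) = -18*108*18 = -1944*18 = -34992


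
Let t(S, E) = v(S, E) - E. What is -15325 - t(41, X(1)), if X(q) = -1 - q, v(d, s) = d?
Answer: -15368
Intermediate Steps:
t(S, E) = S - E
-15325 - t(41, X(1)) = -15325 - (41 - (-1 - 1*1)) = -15325 - (41 - (-1 - 1)) = -15325 - (41 - 1*(-2)) = -15325 - (41 + 2) = -15325 - 1*43 = -15325 - 43 = -15368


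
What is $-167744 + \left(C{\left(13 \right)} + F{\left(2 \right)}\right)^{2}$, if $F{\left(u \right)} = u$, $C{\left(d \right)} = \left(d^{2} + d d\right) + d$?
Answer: $-43135$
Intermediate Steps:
$C{\left(d \right)} = d + 2 d^{2}$ ($C{\left(d \right)} = \left(d^{2} + d^{2}\right) + d = 2 d^{2} + d = d + 2 d^{2}$)
$-167744 + \left(C{\left(13 \right)} + F{\left(2 \right)}\right)^{2} = -167744 + \left(13 \left(1 + 2 \cdot 13\right) + 2\right)^{2} = -167744 + \left(13 \left(1 + 26\right) + 2\right)^{2} = -167744 + \left(13 \cdot 27 + 2\right)^{2} = -167744 + \left(351 + 2\right)^{2} = -167744 + 353^{2} = -167744 + 124609 = -43135$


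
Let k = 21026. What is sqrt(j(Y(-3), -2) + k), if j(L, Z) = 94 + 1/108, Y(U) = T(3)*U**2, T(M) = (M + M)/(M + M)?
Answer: sqrt(6842883)/18 ≈ 145.33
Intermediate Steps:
T(M) = 1 (T(M) = (2*M)/((2*M)) = (2*M)*(1/(2*M)) = 1)
Y(U) = U**2 (Y(U) = 1*U**2 = U**2)
j(L, Z) = 10153/108 (j(L, Z) = 94 + 1/108 = 10153/108)
sqrt(j(Y(-3), -2) + k) = sqrt(10153/108 + 21026) = sqrt(2280961/108) = sqrt(6842883)/18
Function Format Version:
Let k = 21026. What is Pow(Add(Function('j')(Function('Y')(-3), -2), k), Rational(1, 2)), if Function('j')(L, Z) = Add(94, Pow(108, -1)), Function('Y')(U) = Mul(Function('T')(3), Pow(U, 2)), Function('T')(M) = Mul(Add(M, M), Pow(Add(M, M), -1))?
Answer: Mul(Rational(1, 18), Pow(6842883, Rational(1, 2))) ≈ 145.33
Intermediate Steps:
Function('T')(M) = 1 (Function('T')(M) = Mul(Mul(2, M), Pow(Mul(2, M), -1)) = Mul(Mul(2, M), Mul(Rational(1, 2), Pow(M, -1))) = 1)
Function('Y')(U) = Pow(U, 2) (Function('Y')(U) = Mul(1, Pow(U, 2)) = Pow(U, 2))
Function('j')(L, Z) = Rational(10153, 108) (Function('j')(L, Z) = Add(94, Rational(1, 108)) = Rational(10153, 108))
Pow(Add(Function('j')(Function('Y')(-3), -2), k), Rational(1, 2)) = Pow(Add(Rational(10153, 108), 21026), Rational(1, 2)) = Pow(Rational(2280961, 108), Rational(1, 2)) = Mul(Rational(1, 18), Pow(6842883, Rational(1, 2)))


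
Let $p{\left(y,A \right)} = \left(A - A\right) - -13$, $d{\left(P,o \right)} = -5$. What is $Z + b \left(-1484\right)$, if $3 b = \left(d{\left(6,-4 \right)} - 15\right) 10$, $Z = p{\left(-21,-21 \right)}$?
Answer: $\frac{296839}{3} \approx 98946.0$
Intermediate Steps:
$p{\left(y,A \right)} = 13$ ($p{\left(y,A \right)} = 0 + 13 = 13$)
$Z = 13$
$b = - \frac{200}{3}$ ($b = \frac{\left(-5 - 15\right) 10}{3} = \frac{\left(-20\right) 10}{3} = \frac{1}{3} \left(-200\right) = - \frac{200}{3} \approx -66.667$)
$Z + b \left(-1484\right) = 13 - - \frac{296800}{3} = 13 + \frac{296800}{3} = \frac{296839}{3}$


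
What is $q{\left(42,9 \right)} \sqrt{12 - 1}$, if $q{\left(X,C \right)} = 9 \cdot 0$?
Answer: $0$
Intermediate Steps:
$q{\left(X,C \right)} = 0$
$q{\left(42,9 \right)} \sqrt{12 - 1} = 0 \sqrt{12 - 1} = 0 \sqrt{11} = 0$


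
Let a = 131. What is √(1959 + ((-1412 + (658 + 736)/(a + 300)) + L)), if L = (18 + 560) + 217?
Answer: 2*√62473019/431 ≈ 36.677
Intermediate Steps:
L = 795 (L = 578 + 217 = 795)
√(1959 + ((-1412 + (658 + 736)/(a + 300)) + L)) = √(1959 + ((-1412 + (658 + 736)/(131 + 300)) + 795)) = √(1959 + ((-1412 + 1394/431) + 795)) = √(1959 + (-607178/431 + 795)) = √(1959 - 264533/431) = √(579796/431) = 2*√62473019/431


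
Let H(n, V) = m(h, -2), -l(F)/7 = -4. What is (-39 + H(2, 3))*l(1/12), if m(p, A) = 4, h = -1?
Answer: -980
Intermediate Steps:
l(F) = 28 (l(F) = -7*(-4) = 28)
H(n, V) = 4
(-39 + H(2, 3))*l(1/12) = (-39 + 4)*28 = -35*28 = -980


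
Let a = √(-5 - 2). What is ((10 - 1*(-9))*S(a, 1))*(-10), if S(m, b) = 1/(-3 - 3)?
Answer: 95/3 ≈ 31.667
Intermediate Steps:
a = I*√7 (a = √(-7) = I*√7 ≈ 2.6458*I)
S(m, b) = -⅙ (S(m, b) = 1/(-6) = -⅙)
((10 - 1*(-9))*S(a, 1))*(-10) = ((10 - 1*(-9))*(-⅙))*(-10) = ((10 + 9)*(-⅙))*(-10) = (19*(-⅙))*(-10) = -19/6*(-10) = 95/3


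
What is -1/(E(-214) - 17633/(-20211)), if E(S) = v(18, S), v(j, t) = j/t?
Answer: -2162577/1704832 ≈ -1.2685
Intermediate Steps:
E(S) = 18/S
-1/(E(-214) - 17633/(-20211)) = -1/(18/(-214) - 17633/(-20211)) = -1/(18*(-1/214) - 17633*(-1/20211)) = -1/(-9/107 + 17633/20211) = -1/1704832/2162577 = -1*2162577/1704832 = -2162577/1704832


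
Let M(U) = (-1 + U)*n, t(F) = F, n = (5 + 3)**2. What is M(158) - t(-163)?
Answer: 10211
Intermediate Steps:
n = 64 (n = 8**2 = 64)
M(U) = -64 + 64*U (M(U) = (-1 + U)*64 = -64 + 64*U)
M(158) - t(-163) = (-64 + 64*158) - 1*(-163) = (-64 + 10112) + 163 = 10048 + 163 = 10211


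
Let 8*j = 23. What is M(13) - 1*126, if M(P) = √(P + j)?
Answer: -126 + √254/4 ≈ -122.02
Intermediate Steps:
j = 23/8 (j = (⅛)*23 = 23/8 ≈ 2.8750)
M(P) = √(23/8 + P) (M(P) = √(P + 23/8) = √(23/8 + P))
M(13) - 1*126 = √(46 + 16*13)/4 - 1*126 = √(46 + 208)/4 - 126 = √254/4 - 126 = -126 + √254/4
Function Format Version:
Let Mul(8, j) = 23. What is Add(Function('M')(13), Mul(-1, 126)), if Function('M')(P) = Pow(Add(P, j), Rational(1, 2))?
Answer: Add(-126, Mul(Rational(1, 4), Pow(254, Rational(1, 2)))) ≈ -122.02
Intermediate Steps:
j = Rational(23, 8) (j = Mul(Rational(1, 8), 23) = Rational(23, 8) ≈ 2.8750)
Function('M')(P) = Pow(Add(Rational(23, 8), P), Rational(1, 2)) (Function('M')(P) = Pow(Add(P, Rational(23, 8)), Rational(1, 2)) = Pow(Add(Rational(23, 8), P), Rational(1, 2)))
Add(Function('M')(13), Mul(-1, 126)) = Add(Mul(Rational(1, 4), Pow(Add(46, Mul(16, 13)), Rational(1, 2))), Mul(-1, 126)) = Add(Mul(Rational(1, 4), Pow(Add(46, 208), Rational(1, 2))), -126) = Add(Mul(Rational(1, 4), Pow(254, Rational(1, 2))), -126) = Add(-126, Mul(Rational(1, 4), Pow(254, Rational(1, 2))))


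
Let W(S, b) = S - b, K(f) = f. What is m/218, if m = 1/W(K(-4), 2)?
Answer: -1/1308 ≈ -0.00076453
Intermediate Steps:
m = -⅙ (m = 1/(-4 - 1*2) = 1/(-4 - 2) = 1/(-6) = -⅙ ≈ -0.16667)
m/218 = -⅙/218 = (1/218)*(-⅙) = -1/1308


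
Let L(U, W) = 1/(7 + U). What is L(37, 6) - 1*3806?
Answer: -167463/44 ≈ -3806.0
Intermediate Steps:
L(37, 6) - 1*3806 = 1/(7 + 37) - 1*3806 = 1/44 - 3806 = -167463/44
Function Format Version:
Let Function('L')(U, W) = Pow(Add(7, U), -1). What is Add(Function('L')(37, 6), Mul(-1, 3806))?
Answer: Rational(-167463, 44) ≈ -3806.0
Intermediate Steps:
Add(Function('L')(37, 6), Mul(-1, 3806)) = Add(Pow(Add(7, 37), -1), Mul(-1, 3806)) = Add(Pow(44, -1), -3806) = Add(Rational(1, 44), -3806) = Rational(-167463, 44)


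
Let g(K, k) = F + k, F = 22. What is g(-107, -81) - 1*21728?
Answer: -21787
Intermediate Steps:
g(K, k) = 22 + k
g(-107, -81) - 1*21728 = (22 - 81) - 1*21728 = -59 - 21728 = -21787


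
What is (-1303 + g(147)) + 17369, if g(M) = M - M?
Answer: 16066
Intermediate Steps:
g(M) = 0
(-1303 + g(147)) + 17369 = (-1303 + 0) + 17369 = -1303 + 17369 = 16066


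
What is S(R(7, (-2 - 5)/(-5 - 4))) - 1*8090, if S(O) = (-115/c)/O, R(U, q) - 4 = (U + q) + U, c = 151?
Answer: -206449745/25519 ≈ -8090.0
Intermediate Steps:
R(U, q) = 4 + q + 2*U (R(U, q) = 4 + ((U + q) + U) = 4 + (q + 2*U) = 4 + q + 2*U)
S(O) = -115/(151*O) (S(O) = (-115/151)/O = (-115*1/151)/O = -115/(151*O))
S(R(7, (-2 - 5)/(-5 - 4))) - 1*8090 = -115/(151*(4 + (-2 - 5)/(-5 - 4) + 2*7)) - 1*8090 = -115/(151*(4 - 7/(-9) + 14)) - 8090 = -115/(151*(4 - 7*(-1/9) + 14)) - 8090 = -115/(151*(4 + 7/9 + 14)) - 8090 = -115/(151*169/9) - 8090 = -115/151*9/169 - 8090 = -1035/25519 - 8090 = -206449745/25519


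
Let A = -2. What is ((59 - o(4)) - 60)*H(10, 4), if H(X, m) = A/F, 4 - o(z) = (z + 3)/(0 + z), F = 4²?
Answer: 13/32 ≈ 0.40625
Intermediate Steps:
F = 16
o(z) = 4 - (3 + z)/z (o(z) = 4 - (z + 3)/(0 + z) = 4 - (3 + z)/z)
H(X, m) = -⅛ (H(X, m) = -2/16 = -2*1/16 = -⅛)
((59 - o(4)) - 60)*H(10, 4) = ((59 - (3 - 3/4)) - 60)*(-⅛) = ((59 - (3 - 3*¼)) - 60)*(-⅛) = ((59 - (3 - ¾)) - 60)*(-⅛) = ((59 - 1*9/4) - 60)*(-⅛) = ((59 - 9/4) - 60)*(-⅛) = (227/4 - 60)*(-⅛) = -13/4*(-⅛) = 13/32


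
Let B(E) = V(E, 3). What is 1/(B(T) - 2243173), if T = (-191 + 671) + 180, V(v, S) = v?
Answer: -1/2242513 ≈ -4.4593e-7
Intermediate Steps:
T = 660 (T = 480 + 180 = 660)
B(E) = E
1/(B(T) - 2243173) = 1/(660 - 2243173) = 1/(-2242513) = -1/2242513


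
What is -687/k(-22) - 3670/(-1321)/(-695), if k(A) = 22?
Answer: -126162401/4039618 ≈ -31.231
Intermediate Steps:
-687/k(-22) - 3670/(-1321)/(-695) = -687/22 - 3670/(-1321)/(-695) = -687*1/22 - 3670*(-1/1321)*(-1/695) = -687/22 + (3670/1321)*(-1/695) = -687/22 - 734/183619 = -126162401/4039618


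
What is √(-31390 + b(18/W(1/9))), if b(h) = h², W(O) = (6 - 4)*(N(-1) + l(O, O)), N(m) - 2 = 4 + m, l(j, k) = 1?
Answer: I*√125551/2 ≈ 177.17*I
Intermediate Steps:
N(m) = 6 + m (N(m) = 2 + (4 + m) = 6 + m)
W(O) = 12 (W(O) = (6 - 4)*((6 - 1) + 1) = 2*(5 + 1) = 2*6 = 12)
√(-31390 + b(18/W(1/9))) = √(-31390 + (18/12)²) = √(-31390 + (18*(1/12))²) = √(-31390 + (3/2)²) = √(-31390 + 9/4) = √(-125551/4) = I*√125551/2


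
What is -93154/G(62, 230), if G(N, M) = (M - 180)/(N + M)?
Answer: -13600484/25 ≈ -5.4402e+5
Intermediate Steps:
G(N, M) = (-180 + M)/(M + N)
-93154/G(62, 230) = -93154*(230 + 62)/(-180 + 230) = -93154/(50/292) = -93154/((1/292)*50) = -93154/25/146 = -93154*146/25 = -13600484/25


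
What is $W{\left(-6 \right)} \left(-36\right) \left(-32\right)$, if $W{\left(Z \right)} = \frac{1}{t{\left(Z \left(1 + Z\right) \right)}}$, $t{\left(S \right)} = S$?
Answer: $\frac{192}{5} \approx 38.4$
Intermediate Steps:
$W{\left(Z \right)} = \frac{1}{Z \left(1 + Z\right)}$
$W{\left(-6 \right)} \left(-36\right) \left(-32\right) = \frac{1}{\left(-6\right) \left(1 - 6\right)} \left(-36\right) \left(-32\right) = - \frac{1}{6 \left(-5\right)} \left(-36\right) \left(-32\right) = \left(- \frac{1}{6}\right) \left(- \frac{1}{5}\right) \left(-36\right) \left(-32\right) = \frac{1}{30} \left(-36\right) \left(-32\right) = \left(- \frac{6}{5}\right) \left(-32\right) = \frac{192}{5}$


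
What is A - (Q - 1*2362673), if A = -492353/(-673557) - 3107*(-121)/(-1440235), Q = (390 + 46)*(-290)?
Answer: 2414640105676290611/970080365895 ≈ 2.4891e+6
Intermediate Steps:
Q = -126440 (Q = 436*(-290) = -126440)
A = 455882289476/970080365895 (A = -492353*(-1/673557) + 375947*(-1/1440235) = 492353/673557 - 375947/1440235 = 455882289476/970080365895 ≈ 0.46994)
A - (Q - 1*2362673) = 455882289476/970080365895 - (-126440 - 1*2362673) = 455882289476/970080365895 - (-126440 - 2362673) = 455882289476/970080365895 - 1*(-2489113) = 455882289476/970080365895 + 2489113 = 2414640105676290611/970080365895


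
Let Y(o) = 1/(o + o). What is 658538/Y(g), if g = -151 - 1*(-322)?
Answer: 225219996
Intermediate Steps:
g = 171 (g = -151 + 322 = 171)
Y(o) = 1/(2*o)
658538/Y(g) = 658538/(((½)/171)) = 658538/(((½)*(1/171))) = 658538/(1/342) = 658538*342 = 225219996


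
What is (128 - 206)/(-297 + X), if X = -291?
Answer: 13/98 ≈ 0.13265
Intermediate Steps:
(128 - 206)/(-297 + X) = (128 - 206)/(-297 - 291) = -78/(-588) = -78*(-1/588) = 13/98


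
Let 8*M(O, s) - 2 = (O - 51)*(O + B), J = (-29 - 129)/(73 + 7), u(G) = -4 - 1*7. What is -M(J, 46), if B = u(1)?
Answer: -1102961/12800 ≈ -86.169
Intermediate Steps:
u(G) = -11 (u(G) = -4 - 7 = -11)
B = -11
J = -79/40 (J = -158/80 = -158*1/80 = -79/40 ≈ -1.9750)
M(O, s) = ¼ + (-51 + O)*(-11 + O)/8 (M(O, s) = ¼ + ((O - 51)*(O - 11))/8 = ¼ + ((-51 + O)*(-11 + O))/8 = ¼ + (-51 + O)*(-11 + O)/8)
-M(J, 46) = -(563/8 - 31/4*(-79/40) + (-79/40)²/8) = -(563/8 + 2449/160 + (⅛)*(6241/1600)) = -(563/8 + 2449/160 + 6241/12800) = -1*1102961/12800 = -1102961/12800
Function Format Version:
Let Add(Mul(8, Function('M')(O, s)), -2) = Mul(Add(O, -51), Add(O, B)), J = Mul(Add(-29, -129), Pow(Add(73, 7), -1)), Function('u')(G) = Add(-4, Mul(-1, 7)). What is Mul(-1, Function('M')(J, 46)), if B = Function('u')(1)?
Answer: Rational(-1102961, 12800) ≈ -86.169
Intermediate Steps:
Function('u')(G) = -11 (Function('u')(G) = Add(-4, -7) = -11)
B = -11
J = Rational(-79, 40) (J = Mul(-158, Pow(80, -1)) = Mul(-158, Rational(1, 80)) = Rational(-79, 40) ≈ -1.9750)
Function('M')(O, s) = Add(Rational(1, 4), Mul(Rational(1, 8), Add(-51, O), Add(-11, O))) (Function('M')(O, s) = Add(Rational(1, 4), Mul(Rational(1, 8), Mul(Add(O, -51), Add(O, -11)))) = Add(Rational(1, 4), Mul(Rational(1, 8), Mul(Add(-51, O), Add(-11, O)))) = Add(Rational(1, 4), Mul(Rational(1, 8), Add(-51, O), Add(-11, O))))
Mul(-1, Function('M')(J, 46)) = Mul(-1, Add(Rational(563, 8), Mul(Rational(-31, 4), Rational(-79, 40)), Mul(Rational(1, 8), Pow(Rational(-79, 40), 2)))) = Mul(-1, Add(Rational(563, 8), Rational(2449, 160), Mul(Rational(1, 8), Rational(6241, 1600)))) = Mul(-1, Add(Rational(563, 8), Rational(2449, 160), Rational(6241, 12800))) = Mul(-1, Rational(1102961, 12800)) = Rational(-1102961, 12800)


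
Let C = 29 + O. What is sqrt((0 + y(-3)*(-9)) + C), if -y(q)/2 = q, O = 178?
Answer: 3*sqrt(17) ≈ 12.369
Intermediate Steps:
y(q) = -2*q
C = 207 (C = 29 + 178 = 207)
sqrt((0 + y(-3)*(-9)) + C) = sqrt((0 - 2*(-3)*(-9)) + 207) = sqrt((0 + 6*(-9)) + 207) = sqrt((0 - 54) + 207) = sqrt(-54 + 207) = sqrt(153) = 3*sqrt(17)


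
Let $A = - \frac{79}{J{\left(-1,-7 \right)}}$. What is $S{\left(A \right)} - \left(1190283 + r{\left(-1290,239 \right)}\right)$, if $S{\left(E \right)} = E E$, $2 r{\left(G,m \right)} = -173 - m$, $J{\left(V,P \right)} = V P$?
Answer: $- \frac{58307532}{49} \approx -1.19 \cdot 10^{6}$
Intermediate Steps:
$J{\left(V,P \right)} = P V$
$r{\left(G,m \right)} = - \frac{173}{2} - \frac{m}{2}$ ($r{\left(G,m \right)} = \frac{-173 - m}{2} = - \frac{173}{2} - \frac{m}{2}$)
$A = - \frac{79}{7}$ ($A = - \frac{79}{\left(-7\right) \left(-1\right)} = - \frac{79}{7} \approx -11.286$)
$S{\left(E \right)} = E^{2}$
$S{\left(A \right)} - \left(1190283 + r{\left(-1290,239 \right)}\right) = \left(- \frac{79}{7}\right)^{2} - \left(1190283 - 206\right) = \frac{6241}{49} - \left(1190283 - 206\right) = \frac{6241}{49} - 1190077 = - \frac{58307532}{49}$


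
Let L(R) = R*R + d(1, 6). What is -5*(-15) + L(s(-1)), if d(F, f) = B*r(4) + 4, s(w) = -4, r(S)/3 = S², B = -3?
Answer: -49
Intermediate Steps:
r(S) = 3*S²
d(F, f) = -140 (d(F, f) = -9*4² + 4 = -9*16 + 4 = -3*48 + 4 = -144 + 4 = -140)
L(R) = -140 + R² (L(R) = R*R - 140 = R² - 140 = -140 + R²)
-5*(-15) + L(s(-1)) = -5*(-15) + (-140 + (-4)²) = 75 + (-140 + 16) = 75 - 124 = -49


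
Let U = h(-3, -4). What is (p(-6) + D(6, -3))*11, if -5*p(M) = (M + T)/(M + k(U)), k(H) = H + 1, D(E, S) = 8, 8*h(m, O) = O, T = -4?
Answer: 84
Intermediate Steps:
h(m, O) = O/8
U = -½ (U = (⅛)*(-4) = -½ ≈ -0.50000)
k(H) = 1 + H
p(M) = -(-4 + M)/(5*(½ + M)) (p(M) = -(M - 4)/(5*(M + (1 - ½))) = -(-4 + M)/(5*(M + ½)) = -(-4 + M)/(5*(½ + M)))
(p(-6) + D(6, -3))*11 = (2*(4 - 1*(-6))/(5*(1 + 2*(-6))) + 8)*11 = (2*(4 + 6)/(5*(1 - 12)) + 8)*11 = ((⅖)*10/(-11) + 8)*11 = ((⅖)*(-1/11)*10 + 8)*11 = (-4/11 + 8)*11 = (84/11)*11 = 84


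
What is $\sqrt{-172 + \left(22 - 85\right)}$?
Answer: $i \sqrt{235} \approx 15.33 i$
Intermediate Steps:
$\sqrt{-172 + \left(22 - 85\right)} = \sqrt{-172 - 63} = \sqrt{-235} = i \sqrt{235}$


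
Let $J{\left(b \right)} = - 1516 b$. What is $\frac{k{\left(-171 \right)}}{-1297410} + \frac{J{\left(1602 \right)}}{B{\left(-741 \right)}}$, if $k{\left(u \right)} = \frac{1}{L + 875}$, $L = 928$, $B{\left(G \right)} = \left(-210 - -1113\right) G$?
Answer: $\frac{631236599030693}{173914749909810} \approx 3.6296$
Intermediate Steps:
$B{\left(G \right)} = 903 G$ ($B{\left(G \right)} = \left(-210 + 1113\right) G = 903 G$)
$k{\left(u \right)} = \frac{1}{1803}$ ($k{\left(u \right)} = \frac{1}{928 + 875} = \frac{1}{1803}$)
$\frac{k{\left(-171 \right)}}{-1297410} + \frac{J{\left(1602 \right)}}{B{\left(-741 \right)}} = \frac{1}{1803 \left(-1297410\right)} + \frac{\left(-1516\right) 1602}{903 \left(-741\right)} = \frac{1}{1803} \left(- \frac{1}{1297410}\right) - \frac{2428632}{-669123} = - \frac{1}{2339230230} - - \frac{269848}{74347} = - \frac{1}{2339230230} + \frac{269848}{74347} = \frac{631236599030693}{173914749909810}$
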